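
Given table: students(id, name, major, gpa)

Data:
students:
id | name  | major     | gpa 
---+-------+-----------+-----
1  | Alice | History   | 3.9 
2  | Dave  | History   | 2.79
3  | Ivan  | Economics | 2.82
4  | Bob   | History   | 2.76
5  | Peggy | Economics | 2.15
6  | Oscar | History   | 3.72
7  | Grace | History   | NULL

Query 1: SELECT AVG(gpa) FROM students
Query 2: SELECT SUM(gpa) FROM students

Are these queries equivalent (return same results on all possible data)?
No, not equivalent

Query 1 returns: [(3.0233333333333334,)]
Query 2 returns: [(18.14,)]

Reason: AVG vs SUM give different aggregate values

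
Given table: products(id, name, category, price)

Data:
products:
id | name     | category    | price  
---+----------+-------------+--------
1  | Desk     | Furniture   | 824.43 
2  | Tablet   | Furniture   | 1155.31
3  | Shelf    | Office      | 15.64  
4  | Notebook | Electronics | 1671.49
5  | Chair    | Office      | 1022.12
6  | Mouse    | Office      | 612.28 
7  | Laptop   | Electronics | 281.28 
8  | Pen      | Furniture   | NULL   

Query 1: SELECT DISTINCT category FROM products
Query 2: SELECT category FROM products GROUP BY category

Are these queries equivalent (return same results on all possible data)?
Yes, equivalent

Both queries return: [('Electronics',), ('Furniture',), ('Office',)]

Reason: Both get unique categorys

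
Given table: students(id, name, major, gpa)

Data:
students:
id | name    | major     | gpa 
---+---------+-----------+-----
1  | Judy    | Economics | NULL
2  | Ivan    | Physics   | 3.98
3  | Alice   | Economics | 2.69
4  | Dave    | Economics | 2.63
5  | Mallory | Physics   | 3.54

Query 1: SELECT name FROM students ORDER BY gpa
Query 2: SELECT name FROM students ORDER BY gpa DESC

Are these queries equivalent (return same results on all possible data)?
No, not equivalent

Query 1 returns: [('Judy',), ('Dave',), ('Alice',), ('Mallory',), ('Ivan',)]
Query 2 returns: [('Ivan',), ('Mallory',), ('Alice',), ('Dave',), ('Judy',)]

Reason: ASC vs DESC gives opposite ordering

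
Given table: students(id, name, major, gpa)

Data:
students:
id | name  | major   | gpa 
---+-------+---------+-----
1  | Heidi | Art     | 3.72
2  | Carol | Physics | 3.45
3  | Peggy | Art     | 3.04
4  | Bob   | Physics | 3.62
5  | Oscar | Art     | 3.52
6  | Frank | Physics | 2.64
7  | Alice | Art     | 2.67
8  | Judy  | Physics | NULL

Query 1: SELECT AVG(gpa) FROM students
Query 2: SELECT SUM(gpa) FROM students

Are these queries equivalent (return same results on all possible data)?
No, not equivalent

Query 1 returns: [(3.237142857142857,)]
Query 2 returns: [(22.66,)]

Reason: AVG vs SUM give different aggregate values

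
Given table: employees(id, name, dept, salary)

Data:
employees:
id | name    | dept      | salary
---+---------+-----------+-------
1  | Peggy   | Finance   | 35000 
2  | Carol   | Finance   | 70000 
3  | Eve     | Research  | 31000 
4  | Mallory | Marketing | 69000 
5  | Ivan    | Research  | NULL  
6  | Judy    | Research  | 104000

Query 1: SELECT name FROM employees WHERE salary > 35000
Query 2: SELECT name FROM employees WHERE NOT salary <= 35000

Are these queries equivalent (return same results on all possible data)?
Yes, equivalent

Both queries return: [('Carol',), ('Judy',), ('Mallory',)]

Reason: Both filter salary > 35000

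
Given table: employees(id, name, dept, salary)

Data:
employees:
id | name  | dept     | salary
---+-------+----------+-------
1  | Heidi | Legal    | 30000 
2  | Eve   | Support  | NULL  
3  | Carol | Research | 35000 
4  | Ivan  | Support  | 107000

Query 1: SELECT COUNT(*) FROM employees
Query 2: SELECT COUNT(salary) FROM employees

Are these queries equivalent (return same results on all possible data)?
No, not equivalent

Query 1 returns: [(4,)]
Query 2 returns: [(3,)]

Reason: COUNT(*) includes NULLs, COUNT(column) excludes them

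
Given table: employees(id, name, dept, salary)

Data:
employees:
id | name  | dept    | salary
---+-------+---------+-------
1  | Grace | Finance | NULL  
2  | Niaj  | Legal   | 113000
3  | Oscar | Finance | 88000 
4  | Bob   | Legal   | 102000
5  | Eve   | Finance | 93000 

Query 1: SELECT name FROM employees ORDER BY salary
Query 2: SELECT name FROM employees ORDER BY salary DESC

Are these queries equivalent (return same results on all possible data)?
No, not equivalent

Query 1 returns: [('Grace',), ('Oscar',), ('Eve',), ('Bob',), ('Niaj',)]
Query 2 returns: [('Niaj',), ('Bob',), ('Eve',), ('Oscar',), ('Grace',)]

Reason: ASC vs DESC gives opposite ordering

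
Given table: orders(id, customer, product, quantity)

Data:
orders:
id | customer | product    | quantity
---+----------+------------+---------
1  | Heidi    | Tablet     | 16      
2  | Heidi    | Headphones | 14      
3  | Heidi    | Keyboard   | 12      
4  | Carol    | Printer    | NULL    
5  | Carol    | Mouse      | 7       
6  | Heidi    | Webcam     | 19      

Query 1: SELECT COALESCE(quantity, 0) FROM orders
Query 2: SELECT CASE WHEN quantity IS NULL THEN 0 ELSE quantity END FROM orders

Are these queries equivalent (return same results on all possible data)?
Yes, equivalent

Both queries return: [(0,), (7,), (12,), (14,), (16,), (19,)]

Reason: COALESCE vs CASE for NULL handling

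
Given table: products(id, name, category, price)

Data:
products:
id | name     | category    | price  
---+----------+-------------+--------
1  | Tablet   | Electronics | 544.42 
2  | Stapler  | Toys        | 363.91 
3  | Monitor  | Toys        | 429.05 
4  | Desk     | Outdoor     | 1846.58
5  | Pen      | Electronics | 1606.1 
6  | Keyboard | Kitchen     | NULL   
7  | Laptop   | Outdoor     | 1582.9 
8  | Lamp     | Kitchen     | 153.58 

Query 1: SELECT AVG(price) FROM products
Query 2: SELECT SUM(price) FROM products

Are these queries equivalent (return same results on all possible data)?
No, not equivalent

Query 1 returns: [(932.3628571428571,)]
Query 2 returns: [(6526.54,)]

Reason: AVG vs SUM give different aggregate values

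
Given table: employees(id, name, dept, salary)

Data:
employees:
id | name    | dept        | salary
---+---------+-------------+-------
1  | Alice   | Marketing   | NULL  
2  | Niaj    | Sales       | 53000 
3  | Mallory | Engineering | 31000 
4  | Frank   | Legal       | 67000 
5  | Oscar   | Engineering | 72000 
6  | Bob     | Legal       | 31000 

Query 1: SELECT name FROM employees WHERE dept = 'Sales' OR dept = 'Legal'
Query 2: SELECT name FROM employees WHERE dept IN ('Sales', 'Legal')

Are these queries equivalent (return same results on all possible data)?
Yes, equivalent

Both queries return: [('Bob',), ('Frank',), ('Niaj',)]

Reason: OR vs IN are equivalent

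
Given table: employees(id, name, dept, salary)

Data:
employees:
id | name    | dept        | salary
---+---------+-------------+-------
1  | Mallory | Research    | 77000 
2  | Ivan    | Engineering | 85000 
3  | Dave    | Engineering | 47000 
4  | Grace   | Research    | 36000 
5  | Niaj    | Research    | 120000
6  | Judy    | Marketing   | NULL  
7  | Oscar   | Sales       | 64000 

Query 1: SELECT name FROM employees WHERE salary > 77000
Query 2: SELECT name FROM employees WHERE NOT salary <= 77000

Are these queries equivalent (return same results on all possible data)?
Yes, equivalent

Both queries return: [('Ivan',), ('Niaj',)]

Reason: Both filter salary > 77000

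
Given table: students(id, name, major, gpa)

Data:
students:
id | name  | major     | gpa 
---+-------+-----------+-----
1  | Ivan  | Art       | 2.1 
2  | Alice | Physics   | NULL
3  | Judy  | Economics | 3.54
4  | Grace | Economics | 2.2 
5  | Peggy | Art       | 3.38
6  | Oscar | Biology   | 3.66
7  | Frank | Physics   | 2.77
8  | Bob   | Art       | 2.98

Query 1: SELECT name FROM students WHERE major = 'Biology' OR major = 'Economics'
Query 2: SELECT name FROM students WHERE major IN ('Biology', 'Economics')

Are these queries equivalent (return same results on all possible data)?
Yes, equivalent

Both queries return: [('Grace',), ('Judy',), ('Oscar',)]

Reason: OR vs IN are equivalent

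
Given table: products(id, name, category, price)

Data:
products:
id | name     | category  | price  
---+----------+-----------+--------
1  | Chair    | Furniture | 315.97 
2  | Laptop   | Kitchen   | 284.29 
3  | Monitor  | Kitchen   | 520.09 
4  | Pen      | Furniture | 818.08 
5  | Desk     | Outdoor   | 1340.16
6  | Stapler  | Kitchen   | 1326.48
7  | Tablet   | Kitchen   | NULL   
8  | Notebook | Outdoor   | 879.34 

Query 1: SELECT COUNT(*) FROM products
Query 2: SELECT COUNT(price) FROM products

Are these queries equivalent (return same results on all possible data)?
No, not equivalent

Query 1 returns: [(8,)]
Query 2 returns: [(7,)]

Reason: COUNT(*) includes NULLs, COUNT(column) excludes them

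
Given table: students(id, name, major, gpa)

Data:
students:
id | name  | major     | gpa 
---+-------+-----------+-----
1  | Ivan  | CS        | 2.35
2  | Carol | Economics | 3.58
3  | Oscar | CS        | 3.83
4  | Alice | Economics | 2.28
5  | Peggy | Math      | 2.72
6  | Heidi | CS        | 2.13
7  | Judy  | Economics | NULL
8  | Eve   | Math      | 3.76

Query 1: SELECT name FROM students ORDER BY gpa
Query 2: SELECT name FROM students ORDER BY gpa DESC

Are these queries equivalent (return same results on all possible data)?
No, not equivalent

Query 1 returns: [('Judy',), ('Heidi',), ('Alice',), ('Ivan',), ('Peggy',), ('Carol',), ('Eve',), ('Oscar',)]
Query 2 returns: [('Oscar',), ('Eve',), ('Carol',), ('Peggy',), ('Ivan',), ('Alice',), ('Heidi',), ('Judy',)]

Reason: ASC vs DESC gives opposite ordering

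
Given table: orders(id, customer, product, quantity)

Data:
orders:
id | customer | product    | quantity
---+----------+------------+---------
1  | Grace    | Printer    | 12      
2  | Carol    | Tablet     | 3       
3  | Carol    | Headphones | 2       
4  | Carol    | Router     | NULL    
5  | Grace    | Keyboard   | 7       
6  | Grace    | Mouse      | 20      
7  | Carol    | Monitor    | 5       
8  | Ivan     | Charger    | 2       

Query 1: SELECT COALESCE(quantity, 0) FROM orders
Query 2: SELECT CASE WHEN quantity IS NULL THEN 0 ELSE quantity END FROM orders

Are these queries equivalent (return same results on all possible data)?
Yes, equivalent

Both queries return: [(0,), (2,), (2,), (3,), (5,), (7,), (12,), (20,)]

Reason: COALESCE vs CASE for NULL handling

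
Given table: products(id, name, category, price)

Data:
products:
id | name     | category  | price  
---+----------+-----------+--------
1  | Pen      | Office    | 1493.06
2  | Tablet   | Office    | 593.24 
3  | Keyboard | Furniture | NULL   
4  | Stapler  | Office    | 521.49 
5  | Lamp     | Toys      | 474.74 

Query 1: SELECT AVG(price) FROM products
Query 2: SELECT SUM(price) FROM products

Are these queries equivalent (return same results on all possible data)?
No, not equivalent

Query 1 returns: [(770.6324999999999,)]
Query 2 returns: [(3082.5299999999997,)]

Reason: AVG vs SUM give different aggregate values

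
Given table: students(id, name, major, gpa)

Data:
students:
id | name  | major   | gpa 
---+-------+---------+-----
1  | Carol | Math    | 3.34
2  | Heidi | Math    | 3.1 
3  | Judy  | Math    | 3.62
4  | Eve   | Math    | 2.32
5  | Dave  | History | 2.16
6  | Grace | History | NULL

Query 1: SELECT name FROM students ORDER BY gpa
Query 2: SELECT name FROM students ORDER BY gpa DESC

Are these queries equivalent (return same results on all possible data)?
No, not equivalent

Query 1 returns: [('Grace',), ('Dave',), ('Eve',), ('Heidi',), ('Carol',), ('Judy',)]
Query 2 returns: [('Judy',), ('Carol',), ('Heidi',), ('Eve',), ('Dave',), ('Grace',)]

Reason: ASC vs DESC gives opposite ordering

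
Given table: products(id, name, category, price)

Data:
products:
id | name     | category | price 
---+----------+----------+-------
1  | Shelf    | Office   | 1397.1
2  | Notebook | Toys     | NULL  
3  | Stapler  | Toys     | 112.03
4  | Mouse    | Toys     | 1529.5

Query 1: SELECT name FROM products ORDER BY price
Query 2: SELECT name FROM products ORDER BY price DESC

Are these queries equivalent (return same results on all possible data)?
No, not equivalent

Query 1 returns: [('Notebook',), ('Stapler',), ('Shelf',), ('Mouse',)]
Query 2 returns: [('Mouse',), ('Shelf',), ('Stapler',), ('Notebook',)]

Reason: ASC vs DESC gives opposite ordering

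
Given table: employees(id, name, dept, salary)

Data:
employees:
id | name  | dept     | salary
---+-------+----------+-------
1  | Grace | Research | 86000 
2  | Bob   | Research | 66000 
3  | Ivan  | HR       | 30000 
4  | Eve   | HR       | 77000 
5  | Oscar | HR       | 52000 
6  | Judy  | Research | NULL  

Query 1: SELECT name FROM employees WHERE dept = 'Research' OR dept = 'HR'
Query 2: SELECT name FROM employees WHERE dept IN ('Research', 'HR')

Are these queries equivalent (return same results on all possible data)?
Yes, equivalent

Both queries return: [('Bob',), ('Eve',), ('Grace',), ('Ivan',), ('Judy',), ('Oscar',)]

Reason: OR vs IN are equivalent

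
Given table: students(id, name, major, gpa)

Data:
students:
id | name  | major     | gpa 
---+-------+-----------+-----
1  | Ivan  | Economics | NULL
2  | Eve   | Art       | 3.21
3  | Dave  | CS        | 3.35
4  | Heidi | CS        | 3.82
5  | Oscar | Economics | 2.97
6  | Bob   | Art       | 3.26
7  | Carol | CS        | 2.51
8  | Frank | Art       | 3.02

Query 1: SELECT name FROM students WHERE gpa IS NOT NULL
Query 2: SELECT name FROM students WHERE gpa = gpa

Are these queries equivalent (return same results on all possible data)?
Yes, equivalent

Both queries return: [('Bob',), ('Carol',), ('Dave',), ('Eve',), ('Frank',), ('Heidi',), ('Oscar',)]

Reason: IS NOT NULL vs self-equality (both exclude NULLs)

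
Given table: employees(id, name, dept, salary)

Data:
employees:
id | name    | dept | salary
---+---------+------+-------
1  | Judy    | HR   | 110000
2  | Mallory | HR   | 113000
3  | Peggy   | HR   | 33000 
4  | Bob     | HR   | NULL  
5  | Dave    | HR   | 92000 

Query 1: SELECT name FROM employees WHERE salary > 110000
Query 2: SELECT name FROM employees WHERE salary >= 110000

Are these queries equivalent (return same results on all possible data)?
No, not equivalent

Query 1 returns: [('Mallory',)]
Query 2 returns: [('Judy',), ('Mallory',)]

Reason: > vs >= gives different results when salary = 110000 exists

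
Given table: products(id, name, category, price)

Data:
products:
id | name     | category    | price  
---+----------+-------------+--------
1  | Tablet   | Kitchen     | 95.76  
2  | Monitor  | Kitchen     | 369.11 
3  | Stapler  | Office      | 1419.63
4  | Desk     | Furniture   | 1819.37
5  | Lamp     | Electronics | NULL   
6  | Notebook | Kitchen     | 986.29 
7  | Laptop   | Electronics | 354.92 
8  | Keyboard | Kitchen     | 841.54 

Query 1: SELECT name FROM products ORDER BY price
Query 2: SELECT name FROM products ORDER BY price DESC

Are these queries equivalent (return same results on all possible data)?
No, not equivalent

Query 1 returns: [('Lamp',), ('Tablet',), ('Laptop',), ('Monitor',), ('Keyboard',), ('Notebook',), ('Stapler',), ('Desk',)]
Query 2 returns: [('Desk',), ('Stapler',), ('Notebook',), ('Keyboard',), ('Monitor',), ('Laptop',), ('Tablet',), ('Lamp',)]

Reason: ASC vs DESC gives opposite ordering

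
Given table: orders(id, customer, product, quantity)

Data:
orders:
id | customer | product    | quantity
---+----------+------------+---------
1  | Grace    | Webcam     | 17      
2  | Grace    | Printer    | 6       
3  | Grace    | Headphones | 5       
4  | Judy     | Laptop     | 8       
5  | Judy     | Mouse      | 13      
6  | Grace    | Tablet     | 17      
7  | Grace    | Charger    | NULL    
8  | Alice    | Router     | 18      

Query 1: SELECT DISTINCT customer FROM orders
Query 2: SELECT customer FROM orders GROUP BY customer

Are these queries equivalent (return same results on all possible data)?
Yes, equivalent

Both queries return: [('Alice',), ('Grace',), ('Judy',)]

Reason: Both get unique customers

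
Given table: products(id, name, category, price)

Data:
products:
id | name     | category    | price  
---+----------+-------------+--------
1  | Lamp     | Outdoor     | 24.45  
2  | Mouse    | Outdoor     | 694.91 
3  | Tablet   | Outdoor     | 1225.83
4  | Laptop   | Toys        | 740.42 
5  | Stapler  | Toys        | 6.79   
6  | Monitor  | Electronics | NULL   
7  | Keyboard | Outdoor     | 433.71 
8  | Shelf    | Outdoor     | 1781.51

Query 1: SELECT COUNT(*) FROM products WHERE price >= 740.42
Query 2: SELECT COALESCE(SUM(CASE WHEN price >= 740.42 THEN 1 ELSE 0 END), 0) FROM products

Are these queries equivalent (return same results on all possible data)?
Yes, equivalent

Both queries return: [(3,)]

Reason: COUNT with WHERE vs conditional SUM (COALESCE handles empty-table NULL)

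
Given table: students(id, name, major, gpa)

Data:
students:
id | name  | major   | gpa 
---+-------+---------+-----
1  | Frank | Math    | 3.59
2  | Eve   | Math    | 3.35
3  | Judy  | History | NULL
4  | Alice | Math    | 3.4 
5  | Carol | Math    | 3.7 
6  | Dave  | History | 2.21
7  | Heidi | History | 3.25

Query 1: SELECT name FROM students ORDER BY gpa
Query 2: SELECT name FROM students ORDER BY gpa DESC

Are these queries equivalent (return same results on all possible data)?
No, not equivalent

Query 1 returns: [('Judy',), ('Dave',), ('Heidi',), ('Eve',), ('Alice',), ('Frank',), ('Carol',)]
Query 2 returns: [('Carol',), ('Frank',), ('Alice',), ('Eve',), ('Heidi',), ('Dave',), ('Judy',)]

Reason: ASC vs DESC gives opposite ordering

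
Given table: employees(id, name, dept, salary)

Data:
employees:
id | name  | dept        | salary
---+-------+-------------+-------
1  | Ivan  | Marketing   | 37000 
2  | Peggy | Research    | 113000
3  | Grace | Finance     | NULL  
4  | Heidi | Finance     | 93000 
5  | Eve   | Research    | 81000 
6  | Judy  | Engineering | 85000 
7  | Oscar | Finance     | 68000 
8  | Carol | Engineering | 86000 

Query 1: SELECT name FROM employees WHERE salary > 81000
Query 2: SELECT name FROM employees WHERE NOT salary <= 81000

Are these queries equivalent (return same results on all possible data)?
Yes, equivalent

Both queries return: [('Carol',), ('Heidi',), ('Judy',), ('Peggy',)]

Reason: Both filter salary > 81000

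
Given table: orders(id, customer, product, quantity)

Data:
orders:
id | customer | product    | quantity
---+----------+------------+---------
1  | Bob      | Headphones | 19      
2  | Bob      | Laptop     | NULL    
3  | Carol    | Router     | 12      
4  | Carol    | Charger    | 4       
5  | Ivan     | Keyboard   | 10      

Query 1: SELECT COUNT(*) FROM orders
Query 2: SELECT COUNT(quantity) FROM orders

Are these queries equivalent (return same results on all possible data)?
No, not equivalent

Query 1 returns: [(5,)]
Query 2 returns: [(4,)]

Reason: COUNT(*) includes NULLs, COUNT(column) excludes them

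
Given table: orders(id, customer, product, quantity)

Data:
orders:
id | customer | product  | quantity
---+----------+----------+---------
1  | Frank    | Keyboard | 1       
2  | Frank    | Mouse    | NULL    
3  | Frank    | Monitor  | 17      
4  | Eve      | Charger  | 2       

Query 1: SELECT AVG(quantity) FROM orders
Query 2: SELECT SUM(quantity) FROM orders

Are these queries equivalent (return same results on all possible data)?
No, not equivalent

Query 1 returns: [(6.666666666666667,)]
Query 2 returns: [(20,)]

Reason: AVG vs SUM give different aggregate values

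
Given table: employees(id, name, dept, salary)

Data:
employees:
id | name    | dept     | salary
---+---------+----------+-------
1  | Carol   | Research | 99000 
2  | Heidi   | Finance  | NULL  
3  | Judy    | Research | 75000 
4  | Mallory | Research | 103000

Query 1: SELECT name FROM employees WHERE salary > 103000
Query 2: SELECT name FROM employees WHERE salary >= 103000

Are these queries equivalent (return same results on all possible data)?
No, not equivalent

Query 1 returns: []
Query 2 returns: [('Mallory',)]

Reason: > vs >= gives different results when salary = 103000 exists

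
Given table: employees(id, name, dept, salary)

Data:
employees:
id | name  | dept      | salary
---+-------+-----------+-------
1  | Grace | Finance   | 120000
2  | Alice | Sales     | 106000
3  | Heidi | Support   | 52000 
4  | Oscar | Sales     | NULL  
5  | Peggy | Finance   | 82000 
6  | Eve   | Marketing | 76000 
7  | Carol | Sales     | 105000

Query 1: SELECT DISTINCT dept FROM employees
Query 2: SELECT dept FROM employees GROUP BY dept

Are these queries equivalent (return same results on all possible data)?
Yes, equivalent

Both queries return: [('Finance',), ('Marketing',), ('Sales',), ('Support',)]

Reason: Both get unique depts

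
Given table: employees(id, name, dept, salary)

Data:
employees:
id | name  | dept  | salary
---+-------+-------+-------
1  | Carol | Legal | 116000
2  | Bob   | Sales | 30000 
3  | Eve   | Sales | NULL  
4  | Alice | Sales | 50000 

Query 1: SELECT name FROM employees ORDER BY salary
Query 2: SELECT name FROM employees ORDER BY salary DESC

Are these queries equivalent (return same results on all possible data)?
No, not equivalent

Query 1 returns: [('Eve',), ('Bob',), ('Alice',), ('Carol',)]
Query 2 returns: [('Carol',), ('Alice',), ('Bob',), ('Eve',)]

Reason: ASC vs DESC gives opposite ordering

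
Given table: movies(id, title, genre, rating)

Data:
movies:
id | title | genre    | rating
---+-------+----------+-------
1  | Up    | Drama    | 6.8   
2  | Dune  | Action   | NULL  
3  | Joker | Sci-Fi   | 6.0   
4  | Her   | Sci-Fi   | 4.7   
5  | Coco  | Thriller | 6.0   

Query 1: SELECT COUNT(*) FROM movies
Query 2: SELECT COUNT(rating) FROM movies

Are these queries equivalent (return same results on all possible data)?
No, not equivalent

Query 1 returns: [(5,)]
Query 2 returns: [(4,)]

Reason: COUNT(*) includes NULLs, COUNT(column) excludes them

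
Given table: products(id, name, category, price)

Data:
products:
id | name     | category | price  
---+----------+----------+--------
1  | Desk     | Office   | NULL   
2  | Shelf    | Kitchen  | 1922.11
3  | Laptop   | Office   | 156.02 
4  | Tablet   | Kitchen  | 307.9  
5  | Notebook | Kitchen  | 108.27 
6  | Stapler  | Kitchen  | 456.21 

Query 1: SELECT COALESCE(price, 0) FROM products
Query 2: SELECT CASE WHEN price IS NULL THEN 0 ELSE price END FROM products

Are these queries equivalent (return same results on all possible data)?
Yes, equivalent

Both queries return: [(0,), (108.27,), (156.02,), (307.9,), (456.21,), (1922.11,)]

Reason: COALESCE vs CASE for NULL handling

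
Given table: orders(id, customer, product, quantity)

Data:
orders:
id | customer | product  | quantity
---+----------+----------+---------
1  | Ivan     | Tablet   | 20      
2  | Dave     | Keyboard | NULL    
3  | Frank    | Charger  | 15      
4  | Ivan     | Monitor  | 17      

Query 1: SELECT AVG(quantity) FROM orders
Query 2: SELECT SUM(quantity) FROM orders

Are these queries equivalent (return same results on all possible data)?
No, not equivalent

Query 1 returns: [(17.333333333333332,)]
Query 2 returns: [(52,)]

Reason: AVG vs SUM give different aggregate values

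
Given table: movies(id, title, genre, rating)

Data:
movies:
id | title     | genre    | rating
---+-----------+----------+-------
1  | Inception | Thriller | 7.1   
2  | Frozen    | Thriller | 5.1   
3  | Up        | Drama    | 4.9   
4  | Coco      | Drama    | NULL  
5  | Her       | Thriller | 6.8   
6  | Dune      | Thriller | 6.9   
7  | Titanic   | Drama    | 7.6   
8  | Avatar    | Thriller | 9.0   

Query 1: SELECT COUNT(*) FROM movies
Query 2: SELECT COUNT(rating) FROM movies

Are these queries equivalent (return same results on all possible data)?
No, not equivalent

Query 1 returns: [(8,)]
Query 2 returns: [(7,)]

Reason: COUNT(*) includes NULLs, COUNT(column) excludes them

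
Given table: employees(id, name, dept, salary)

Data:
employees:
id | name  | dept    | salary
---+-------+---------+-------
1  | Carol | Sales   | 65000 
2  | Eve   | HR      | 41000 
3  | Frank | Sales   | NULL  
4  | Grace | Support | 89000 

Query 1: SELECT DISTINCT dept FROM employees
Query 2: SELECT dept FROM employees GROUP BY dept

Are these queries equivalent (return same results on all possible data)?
Yes, equivalent

Both queries return: [('HR',), ('Sales',), ('Support',)]

Reason: Both get unique depts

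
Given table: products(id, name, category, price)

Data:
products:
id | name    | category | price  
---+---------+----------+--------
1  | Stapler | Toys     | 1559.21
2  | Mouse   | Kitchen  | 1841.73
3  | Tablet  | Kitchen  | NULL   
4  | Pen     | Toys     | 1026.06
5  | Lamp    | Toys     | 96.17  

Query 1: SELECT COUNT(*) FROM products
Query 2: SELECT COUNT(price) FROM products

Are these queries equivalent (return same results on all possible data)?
No, not equivalent

Query 1 returns: [(5,)]
Query 2 returns: [(4,)]

Reason: COUNT(*) includes NULLs, COUNT(column) excludes them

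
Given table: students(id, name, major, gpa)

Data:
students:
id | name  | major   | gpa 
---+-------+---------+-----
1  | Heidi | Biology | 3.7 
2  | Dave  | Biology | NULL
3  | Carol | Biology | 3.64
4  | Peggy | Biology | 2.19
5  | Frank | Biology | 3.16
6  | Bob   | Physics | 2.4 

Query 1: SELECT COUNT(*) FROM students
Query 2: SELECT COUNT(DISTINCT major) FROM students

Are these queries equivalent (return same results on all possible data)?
No, not equivalent

Query 1 returns: [(6,)]
Query 2 returns: [(2,)]

Reason: COUNT(*) counts rows, COUNT(DISTINCT major) counts unique majors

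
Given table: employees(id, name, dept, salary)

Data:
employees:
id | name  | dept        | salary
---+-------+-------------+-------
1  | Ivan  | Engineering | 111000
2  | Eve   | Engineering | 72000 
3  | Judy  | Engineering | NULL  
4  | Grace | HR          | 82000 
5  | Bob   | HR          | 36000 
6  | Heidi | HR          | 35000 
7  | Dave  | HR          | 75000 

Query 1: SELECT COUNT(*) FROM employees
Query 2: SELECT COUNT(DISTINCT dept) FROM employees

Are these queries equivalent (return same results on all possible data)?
No, not equivalent

Query 1 returns: [(7,)]
Query 2 returns: [(2,)]

Reason: COUNT(*) counts rows, COUNT(DISTINCT dept) counts unique depts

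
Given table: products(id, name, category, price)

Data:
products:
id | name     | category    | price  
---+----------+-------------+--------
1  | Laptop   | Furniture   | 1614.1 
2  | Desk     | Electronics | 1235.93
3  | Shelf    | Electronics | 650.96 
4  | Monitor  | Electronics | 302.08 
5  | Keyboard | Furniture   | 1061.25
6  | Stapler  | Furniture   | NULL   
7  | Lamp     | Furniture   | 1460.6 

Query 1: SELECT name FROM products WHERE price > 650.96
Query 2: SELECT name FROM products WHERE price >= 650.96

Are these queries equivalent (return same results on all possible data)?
No, not equivalent

Query 1 returns: [('Laptop',), ('Desk',), ('Keyboard',), ('Lamp',)]
Query 2 returns: [('Laptop',), ('Desk',), ('Shelf',), ('Keyboard',), ('Lamp',)]

Reason: > vs >= gives different results when price = 650.96 exists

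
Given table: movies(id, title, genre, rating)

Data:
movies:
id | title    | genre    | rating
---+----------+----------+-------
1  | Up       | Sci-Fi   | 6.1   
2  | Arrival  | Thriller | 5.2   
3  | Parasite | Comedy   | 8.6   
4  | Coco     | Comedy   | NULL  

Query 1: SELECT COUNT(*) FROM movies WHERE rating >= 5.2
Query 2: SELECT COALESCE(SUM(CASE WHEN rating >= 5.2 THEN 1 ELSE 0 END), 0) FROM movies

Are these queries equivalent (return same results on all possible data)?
Yes, equivalent

Both queries return: [(3,)]

Reason: COUNT with WHERE vs conditional SUM (COALESCE handles empty-table NULL)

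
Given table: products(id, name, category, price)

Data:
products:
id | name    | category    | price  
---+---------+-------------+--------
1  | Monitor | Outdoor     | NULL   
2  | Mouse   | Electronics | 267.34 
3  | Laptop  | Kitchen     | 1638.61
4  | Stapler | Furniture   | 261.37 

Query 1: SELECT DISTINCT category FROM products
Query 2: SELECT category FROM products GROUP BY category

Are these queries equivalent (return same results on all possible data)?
Yes, equivalent

Both queries return: [('Electronics',), ('Furniture',), ('Kitchen',), ('Outdoor',)]

Reason: Both get unique categorys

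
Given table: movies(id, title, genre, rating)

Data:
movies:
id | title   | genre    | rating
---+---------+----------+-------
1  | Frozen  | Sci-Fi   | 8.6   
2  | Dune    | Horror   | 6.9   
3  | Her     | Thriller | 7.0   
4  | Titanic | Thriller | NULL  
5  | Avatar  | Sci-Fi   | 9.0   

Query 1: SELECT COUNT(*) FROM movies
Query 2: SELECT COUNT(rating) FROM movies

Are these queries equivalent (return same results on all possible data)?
No, not equivalent

Query 1 returns: [(5,)]
Query 2 returns: [(4,)]

Reason: COUNT(*) includes NULLs, COUNT(column) excludes them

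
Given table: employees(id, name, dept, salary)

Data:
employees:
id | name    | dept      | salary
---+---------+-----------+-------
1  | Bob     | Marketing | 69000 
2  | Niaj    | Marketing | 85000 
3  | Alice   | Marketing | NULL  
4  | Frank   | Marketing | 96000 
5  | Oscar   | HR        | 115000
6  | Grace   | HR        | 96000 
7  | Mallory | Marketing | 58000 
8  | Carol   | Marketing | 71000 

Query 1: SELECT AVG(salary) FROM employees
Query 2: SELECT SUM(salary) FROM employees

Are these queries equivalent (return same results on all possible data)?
No, not equivalent

Query 1 returns: [(84285.71428571429,)]
Query 2 returns: [(590000,)]

Reason: AVG vs SUM give different aggregate values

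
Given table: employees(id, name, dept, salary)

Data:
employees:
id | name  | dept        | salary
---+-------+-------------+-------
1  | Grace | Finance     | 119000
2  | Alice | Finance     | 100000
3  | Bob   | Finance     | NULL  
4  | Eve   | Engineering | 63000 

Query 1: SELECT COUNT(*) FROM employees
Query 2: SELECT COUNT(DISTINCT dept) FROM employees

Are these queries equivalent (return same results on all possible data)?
No, not equivalent

Query 1 returns: [(4,)]
Query 2 returns: [(2,)]

Reason: COUNT(*) counts rows, COUNT(DISTINCT dept) counts unique depts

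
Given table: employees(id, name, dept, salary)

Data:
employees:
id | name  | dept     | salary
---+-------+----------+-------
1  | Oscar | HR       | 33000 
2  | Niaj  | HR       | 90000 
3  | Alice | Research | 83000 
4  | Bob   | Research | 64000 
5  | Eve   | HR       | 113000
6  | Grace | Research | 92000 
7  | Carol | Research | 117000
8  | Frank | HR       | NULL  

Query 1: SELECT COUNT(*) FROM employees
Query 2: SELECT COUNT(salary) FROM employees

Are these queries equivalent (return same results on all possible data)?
No, not equivalent

Query 1 returns: [(8,)]
Query 2 returns: [(7,)]

Reason: COUNT(*) includes NULLs, COUNT(column) excludes them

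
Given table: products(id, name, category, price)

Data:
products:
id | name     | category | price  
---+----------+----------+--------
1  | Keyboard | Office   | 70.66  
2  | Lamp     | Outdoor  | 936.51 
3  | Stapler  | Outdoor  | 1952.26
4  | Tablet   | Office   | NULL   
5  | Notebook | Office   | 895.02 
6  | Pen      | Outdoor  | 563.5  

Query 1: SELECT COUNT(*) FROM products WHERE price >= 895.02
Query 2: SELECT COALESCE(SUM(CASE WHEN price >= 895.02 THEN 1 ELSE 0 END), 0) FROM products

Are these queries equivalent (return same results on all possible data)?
Yes, equivalent

Both queries return: [(3,)]

Reason: COUNT with WHERE vs conditional SUM (COALESCE handles empty-table NULL)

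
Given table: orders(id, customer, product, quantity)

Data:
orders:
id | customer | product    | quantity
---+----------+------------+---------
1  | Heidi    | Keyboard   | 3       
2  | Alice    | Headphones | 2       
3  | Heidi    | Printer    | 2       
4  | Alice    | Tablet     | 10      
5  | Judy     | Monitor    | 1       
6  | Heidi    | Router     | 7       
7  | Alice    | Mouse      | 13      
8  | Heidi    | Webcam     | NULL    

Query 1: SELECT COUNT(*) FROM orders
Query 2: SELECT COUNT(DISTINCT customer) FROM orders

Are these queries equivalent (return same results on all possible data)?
No, not equivalent

Query 1 returns: [(8,)]
Query 2 returns: [(3,)]

Reason: COUNT(*) counts rows, COUNT(DISTINCT customer) counts unique customers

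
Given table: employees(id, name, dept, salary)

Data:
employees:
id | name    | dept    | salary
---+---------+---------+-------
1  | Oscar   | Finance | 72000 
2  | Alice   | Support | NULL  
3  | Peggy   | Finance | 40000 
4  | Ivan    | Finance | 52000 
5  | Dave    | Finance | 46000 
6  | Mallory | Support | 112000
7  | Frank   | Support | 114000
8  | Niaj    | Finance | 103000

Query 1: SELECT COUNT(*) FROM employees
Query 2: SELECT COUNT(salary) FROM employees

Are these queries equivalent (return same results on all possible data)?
No, not equivalent

Query 1 returns: [(8,)]
Query 2 returns: [(7,)]

Reason: COUNT(*) includes NULLs, COUNT(column) excludes them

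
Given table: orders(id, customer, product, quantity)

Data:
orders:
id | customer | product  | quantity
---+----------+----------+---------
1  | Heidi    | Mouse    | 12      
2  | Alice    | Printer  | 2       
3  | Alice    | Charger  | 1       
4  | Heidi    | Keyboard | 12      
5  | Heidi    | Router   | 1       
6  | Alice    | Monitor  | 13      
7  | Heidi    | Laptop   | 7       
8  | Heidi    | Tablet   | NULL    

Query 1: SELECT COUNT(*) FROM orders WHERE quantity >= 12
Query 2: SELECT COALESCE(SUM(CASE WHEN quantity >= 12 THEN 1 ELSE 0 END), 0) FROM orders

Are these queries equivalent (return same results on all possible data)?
Yes, equivalent

Both queries return: [(3,)]

Reason: COUNT with WHERE vs conditional SUM (COALESCE handles empty-table NULL)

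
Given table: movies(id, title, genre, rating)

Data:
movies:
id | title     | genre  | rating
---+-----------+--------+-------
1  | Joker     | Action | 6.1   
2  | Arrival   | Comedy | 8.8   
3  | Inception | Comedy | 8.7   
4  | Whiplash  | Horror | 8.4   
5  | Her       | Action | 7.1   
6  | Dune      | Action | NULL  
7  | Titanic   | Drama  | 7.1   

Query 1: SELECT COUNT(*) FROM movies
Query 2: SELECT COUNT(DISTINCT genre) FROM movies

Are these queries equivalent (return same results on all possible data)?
No, not equivalent

Query 1 returns: [(7,)]
Query 2 returns: [(4,)]

Reason: COUNT(*) counts rows, COUNT(DISTINCT genre) counts unique genres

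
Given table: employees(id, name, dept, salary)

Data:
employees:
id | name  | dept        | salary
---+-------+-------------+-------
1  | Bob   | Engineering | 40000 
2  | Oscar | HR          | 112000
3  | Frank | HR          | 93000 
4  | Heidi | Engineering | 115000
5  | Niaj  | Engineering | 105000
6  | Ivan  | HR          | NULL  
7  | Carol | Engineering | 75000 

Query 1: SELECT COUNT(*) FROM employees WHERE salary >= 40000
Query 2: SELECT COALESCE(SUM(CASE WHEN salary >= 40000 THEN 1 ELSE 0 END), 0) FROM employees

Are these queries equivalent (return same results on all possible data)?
Yes, equivalent

Both queries return: [(6,)]

Reason: COUNT with WHERE vs conditional SUM (COALESCE handles empty-table NULL)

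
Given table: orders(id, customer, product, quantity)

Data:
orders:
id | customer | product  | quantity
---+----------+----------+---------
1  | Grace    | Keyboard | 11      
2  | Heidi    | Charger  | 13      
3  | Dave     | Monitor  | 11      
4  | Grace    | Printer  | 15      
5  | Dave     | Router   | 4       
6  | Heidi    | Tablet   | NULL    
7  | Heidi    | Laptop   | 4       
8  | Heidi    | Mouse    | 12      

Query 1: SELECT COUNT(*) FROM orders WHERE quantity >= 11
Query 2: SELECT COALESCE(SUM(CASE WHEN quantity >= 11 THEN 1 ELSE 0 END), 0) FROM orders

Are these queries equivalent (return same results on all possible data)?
Yes, equivalent

Both queries return: [(5,)]

Reason: COUNT with WHERE vs conditional SUM (COALESCE handles empty-table NULL)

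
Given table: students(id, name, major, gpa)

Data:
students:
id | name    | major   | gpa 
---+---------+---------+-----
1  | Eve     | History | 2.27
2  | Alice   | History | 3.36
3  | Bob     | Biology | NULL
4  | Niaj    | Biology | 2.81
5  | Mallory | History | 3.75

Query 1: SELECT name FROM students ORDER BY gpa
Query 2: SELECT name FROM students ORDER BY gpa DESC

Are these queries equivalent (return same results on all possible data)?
No, not equivalent

Query 1 returns: [('Bob',), ('Eve',), ('Niaj',), ('Alice',), ('Mallory',)]
Query 2 returns: [('Mallory',), ('Alice',), ('Niaj',), ('Eve',), ('Bob',)]

Reason: ASC vs DESC gives opposite ordering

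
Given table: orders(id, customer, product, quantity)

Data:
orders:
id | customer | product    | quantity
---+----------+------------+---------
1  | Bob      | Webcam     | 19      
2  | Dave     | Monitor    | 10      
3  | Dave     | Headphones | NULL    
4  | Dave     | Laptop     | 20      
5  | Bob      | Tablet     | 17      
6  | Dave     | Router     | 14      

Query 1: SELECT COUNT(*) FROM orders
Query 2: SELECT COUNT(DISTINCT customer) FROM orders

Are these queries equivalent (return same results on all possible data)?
No, not equivalent

Query 1 returns: [(6,)]
Query 2 returns: [(2,)]

Reason: COUNT(*) counts rows, COUNT(DISTINCT customer) counts unique customers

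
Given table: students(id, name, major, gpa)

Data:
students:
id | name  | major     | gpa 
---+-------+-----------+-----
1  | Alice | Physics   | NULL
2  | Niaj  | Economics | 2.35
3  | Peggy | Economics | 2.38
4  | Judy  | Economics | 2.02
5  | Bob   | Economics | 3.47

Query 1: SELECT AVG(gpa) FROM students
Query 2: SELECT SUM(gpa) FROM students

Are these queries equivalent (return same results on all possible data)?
No, not equivalent

Query 1 returns: [(2.555,)]
Query 2 returns: [(10.22,)]

Reason: AVG vs SUM give different aggregate values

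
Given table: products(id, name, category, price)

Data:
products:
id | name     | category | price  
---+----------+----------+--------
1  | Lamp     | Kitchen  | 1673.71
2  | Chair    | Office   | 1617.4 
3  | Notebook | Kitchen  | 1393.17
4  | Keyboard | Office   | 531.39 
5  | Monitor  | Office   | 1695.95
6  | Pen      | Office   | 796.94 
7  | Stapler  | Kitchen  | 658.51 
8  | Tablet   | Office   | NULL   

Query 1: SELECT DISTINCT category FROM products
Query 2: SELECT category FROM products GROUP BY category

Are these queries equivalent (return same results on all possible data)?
Yes, equivalent

Both queries return: [('Kitchen',), ('Office',)]

Reason: Both get unique categorys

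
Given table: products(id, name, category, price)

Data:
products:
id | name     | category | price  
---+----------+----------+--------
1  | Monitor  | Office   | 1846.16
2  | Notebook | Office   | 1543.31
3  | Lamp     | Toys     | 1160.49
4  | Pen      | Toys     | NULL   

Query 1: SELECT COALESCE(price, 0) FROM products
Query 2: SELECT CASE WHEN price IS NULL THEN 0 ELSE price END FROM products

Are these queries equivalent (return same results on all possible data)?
Yes, equivalent

Both queries return: [(0,), (1160.49,), (1543.31,), (1846.16,)]

Reason: COALESCE vs CASE for NULL handling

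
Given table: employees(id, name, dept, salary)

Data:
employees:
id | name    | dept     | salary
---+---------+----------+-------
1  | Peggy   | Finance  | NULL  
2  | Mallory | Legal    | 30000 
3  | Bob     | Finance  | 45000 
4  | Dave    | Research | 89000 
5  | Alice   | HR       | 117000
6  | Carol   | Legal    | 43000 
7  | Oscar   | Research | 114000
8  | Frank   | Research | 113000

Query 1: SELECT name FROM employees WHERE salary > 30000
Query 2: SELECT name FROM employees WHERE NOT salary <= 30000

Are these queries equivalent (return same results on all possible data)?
Yes, equivalent

Both queries return: [('Alice',), ('Bob',), ('Carol',), ('Dave',), ('Frank',), ('Oscar',)]

Reason: Both filter salary > 30000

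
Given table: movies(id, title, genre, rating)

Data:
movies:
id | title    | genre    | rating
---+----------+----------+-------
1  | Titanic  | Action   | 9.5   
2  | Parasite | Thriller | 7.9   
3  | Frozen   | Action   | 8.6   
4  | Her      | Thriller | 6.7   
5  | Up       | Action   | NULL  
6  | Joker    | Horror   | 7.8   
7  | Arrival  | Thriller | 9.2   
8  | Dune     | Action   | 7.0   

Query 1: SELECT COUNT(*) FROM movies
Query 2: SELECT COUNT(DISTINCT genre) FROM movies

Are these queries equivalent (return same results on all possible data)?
No, not equivalent

Query 1 returns: [(8,)]
Query 2 returns: [(3,)]

Reason: COUNT(*) counts rows, COUNT(DISTINCT genre) counts unique genres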